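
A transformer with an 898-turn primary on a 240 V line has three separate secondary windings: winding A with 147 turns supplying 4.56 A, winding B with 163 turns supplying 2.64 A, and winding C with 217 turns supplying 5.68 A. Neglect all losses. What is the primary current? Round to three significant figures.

I_p ≈ 2.60 A

V_A = 240 × 147/898 = 39.287 V; V_B = 240 × 163/898 = 43.563 V; V_C = 240 × 217/898 = 57.996 V.
P_out = V_A I_A + V_B I_B + V_C I_C = 39.287×4.56 + 43.563×2.64 + 57.996×5.68 = 179.15 + 115.01 + 329.41 = 623.57 W.
Ideal ⇒ P_in = P_out, so I_p = P_out/V_p = 623.57/240 = 2.60 A.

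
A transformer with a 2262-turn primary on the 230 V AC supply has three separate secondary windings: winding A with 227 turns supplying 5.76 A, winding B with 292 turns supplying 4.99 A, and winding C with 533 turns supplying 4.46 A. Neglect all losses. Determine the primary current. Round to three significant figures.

V_A = 230 × 227/2262 = 23.081 V; V_B = 230 × 292/2262 = 29.691 V; V_C = 230 × 533/2262 = 54.195 V.
P_out = V_A I_A + V_B I_B + V_C I_C = 23.081×5.76 + 29.691×4.99 + 54.195×4.46 = 132.95 + 148.16 + 241.71 = 522.82 W.
Ideal ⇒ P_in = P_out, so I_p = P_out/V_p = 522.82/230 = 2.27 A.

I_p ≈ 2.27 A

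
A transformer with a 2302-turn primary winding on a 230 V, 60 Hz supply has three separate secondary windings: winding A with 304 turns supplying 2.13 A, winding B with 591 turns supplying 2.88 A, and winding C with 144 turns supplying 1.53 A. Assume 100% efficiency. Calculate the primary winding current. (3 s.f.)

V_A = 230 × 304/2302 = 30.374 V; V_B = 230 × 591/2302 = 59.049 V; V_C = 230 × 144/2302 = 14.387 V.
P_out = V_A I_A + V_B I_B + V_C I_C = 30.374×2.13 + 59.049×2.88 + 14.387×1.53 = 64.696 + 170.06 + 22.013 = 256.77 W.
Ideal ⇒ P_in = P_out, so I_p = P_out/V_p = 256.77/230 = 1.12 A.

I_p ≈ 1.12 A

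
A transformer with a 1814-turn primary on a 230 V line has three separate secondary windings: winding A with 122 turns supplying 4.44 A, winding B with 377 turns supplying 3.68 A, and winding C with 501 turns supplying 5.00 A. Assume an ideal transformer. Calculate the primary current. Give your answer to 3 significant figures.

I_p ≈ 2.44 A

V_A = 230 × 122/1814 = 15.469 V; V_B = 230 × 377/1814 = 47.800 V; V_C = 230 × 501/1814 = 63.523 V.
P_out = V_A I_A + V_B I_B + V_C I_C = 15.469×4.44 + 47.800×3.68 + 63.523×5.00 = 68.680 + 175.91 + 317.61 = 562.20 W.
Ideal ⇒ P_in = P_out, so I_p = P_out/V_p = 562.20/230 = 2.44 A.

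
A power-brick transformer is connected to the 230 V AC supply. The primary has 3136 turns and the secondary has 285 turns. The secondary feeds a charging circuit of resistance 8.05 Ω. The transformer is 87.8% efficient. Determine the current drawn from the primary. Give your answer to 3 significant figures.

I_p ≈ 0.269 A

V_s = 230 × 285/3136 = 20.902 V.
I_s = V_s/R = 20.902/8.05 = 2.5966 A.
P_out = V_s I_s = 20.902 × 2.5966 = 54.275 W.
P_in = P_out/η = 54.275/0.878 = 61.816 W.
I_p = P_in/V_p = 61.816/230 = 0.269 A.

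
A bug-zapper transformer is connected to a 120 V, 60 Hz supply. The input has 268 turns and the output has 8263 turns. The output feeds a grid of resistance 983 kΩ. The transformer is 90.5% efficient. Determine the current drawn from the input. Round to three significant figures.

I_in ≈ 0.128 A

V_out = 120 × 8263/268 = 3699.9 V.
I_out = V_out/R = 3699.9/983000 = 0.0037638 A.
P_out = V_out I_out = 3699.9 × 0.0037638 = 13.926 W.
P_in = P_out/η = 13.926/0.905 = 15.387 W.
I_in = P_in/V_in = 15.387/120 = 0.128 A.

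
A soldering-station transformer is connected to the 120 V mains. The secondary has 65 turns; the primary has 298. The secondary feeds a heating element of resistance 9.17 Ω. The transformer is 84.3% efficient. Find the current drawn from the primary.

V_s = 120 × 65/298 = 26.174 V.
I_s = V_s/R = 26.174/9.17 = 2.8544 A.
P_out = V_s I_s = 26.174 × 2.8544 = 74.711 W.
P_in = P_out/η = 74.711/0.843 = 88.626 W.
I_p = P_in/V_p = 88.626/120 = 0.739 A.

I_p ≈ 0.739 A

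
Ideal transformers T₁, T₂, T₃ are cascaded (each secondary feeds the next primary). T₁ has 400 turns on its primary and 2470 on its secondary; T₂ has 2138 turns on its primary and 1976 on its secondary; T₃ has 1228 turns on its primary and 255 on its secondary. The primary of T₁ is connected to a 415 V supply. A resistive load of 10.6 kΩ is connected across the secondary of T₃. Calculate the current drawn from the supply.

Secondary of T₁: V = 415.00 × 2470/400 = 2562.6 V.
Secondary of T₂: V = 2562.6 × 1976/2138 = 2368.5 V.
Secondary of T₃: V = 2368.5 × 255/1228 = 491.82 V.
I_load = 491.82/10600 = 0.046398 A, so P_out = 491.82 × 0.046398 = 22.820 W.
All ideal ⇒ P_in = P_out, so I_supply = 22.820/415 = 0.0550 A.

I_supply ≈ 0.0550 A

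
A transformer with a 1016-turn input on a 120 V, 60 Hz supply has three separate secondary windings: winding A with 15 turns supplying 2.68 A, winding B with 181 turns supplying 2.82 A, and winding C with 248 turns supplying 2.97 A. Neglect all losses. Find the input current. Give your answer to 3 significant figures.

V_A = 120 × 15/1016 = 1.7717 V; V_B = 120 × 181/1016 = 21.378 V; V_C = 120 × 248/1016 = 29.291 V.
P_out = V_A I_A + V_B I_B + V_C I_C = 1.7717×2.68 + 21.378×2.82 + 29.291×2.97 = 4.7480 + 60.286 + 86.995 = 152.03 W.
Ideal ⇒ P_in = P_out, so I_in = P_out/V_in = 152.03/120 = 1.27 A.

I_in ≈ 1.27 A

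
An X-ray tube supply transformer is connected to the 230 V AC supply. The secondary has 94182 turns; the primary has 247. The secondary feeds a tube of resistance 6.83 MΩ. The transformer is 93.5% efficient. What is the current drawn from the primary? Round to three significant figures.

V_s = 230 × 94182/247 = 87700 V.
I_s = V_s/R = 87700/(6.83×10^6) = 0.012840 A.
P_out = V_s I_s = 87700 × 0.012840 = 1126.1 W.
P_in = P_out/η = 1126.1/0.935 = 1204.4 W.
I_p = P_in/V_p = 1204.4/230 = 5.24 A.

I_p ≈ 5.24 A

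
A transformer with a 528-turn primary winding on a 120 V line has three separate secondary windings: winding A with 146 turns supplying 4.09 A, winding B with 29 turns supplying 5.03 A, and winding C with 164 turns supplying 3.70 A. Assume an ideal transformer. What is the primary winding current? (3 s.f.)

V_A = 120 × 146/528 = 33.182 V; V_B = 120 × 29/528 = 6.5909 V; V_C = 120 × 164/528 = 37.273 V.
P_out = V_A I_A + V_B I_B + V_C I_C = 33.182×4.09 + 6.5909×5.03 + 37.273×3.70 = 135.71 + 33.152 + 137.91 = 306.77 W.
Ideal ⇒ P_in = P_out, so I_p = P_out/V_p = 306.77/120 = 2.56 A.

I_p ≈ 2.56 A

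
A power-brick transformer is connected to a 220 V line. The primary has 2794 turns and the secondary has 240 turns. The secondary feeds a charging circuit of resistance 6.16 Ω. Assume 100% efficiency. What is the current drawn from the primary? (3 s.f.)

I_p ≈ 0.264 A

V_s = V_p × N_s/N_p = 220 × 240/2794 = 18.898 V.
I_s = V_s/R = 18.898/6.16 = 3.0678 A.
For an ideal transformer I_p N_p = I_s N_s, so I_p = 3.0678 × 240/2794 = 0.264 A.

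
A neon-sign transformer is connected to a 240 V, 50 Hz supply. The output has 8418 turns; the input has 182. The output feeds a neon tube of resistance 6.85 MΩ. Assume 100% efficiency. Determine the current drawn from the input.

V_out = V_in × N_out/N_in = 240 × 8418/182 = 11101 V.
I_out = V_out/R = 11101/(6.85×10^6) = 0.0016205 A.
For an ideal transformer I_in N_in = I_out N_out, so I_in = 0.0016205 × 8418/182 = 0.0750 A.

I_in ≈ 0.0750 A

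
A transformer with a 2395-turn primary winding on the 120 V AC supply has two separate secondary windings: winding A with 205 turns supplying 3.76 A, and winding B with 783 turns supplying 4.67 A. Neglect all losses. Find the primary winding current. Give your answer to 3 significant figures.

V_A = 120 × 205/2395 = 10.271 V; V_B = 120 × 783/2395 = 39.232 V.
P_out = V_A I_A + V_B I_B = 10.271×3.76 + 39.232×4.67 = 38.620 + 183.21 = 221.83 W.
Ideal ⇒ P_in = P_out, so I_p = P_out/V_p = 221.83/120 = 1.85 A.

I_p ≈ 1.85 A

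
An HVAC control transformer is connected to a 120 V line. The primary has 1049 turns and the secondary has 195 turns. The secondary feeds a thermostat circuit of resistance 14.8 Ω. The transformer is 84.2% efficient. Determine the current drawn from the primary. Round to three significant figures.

I_p ≈ 0.333 A

V_s = 120 × 195/1049 = 22.307 V.
I_s = V_s/R = 22.307/14.8 = 1.5072 A.
P_out = V_s I_s = 22.307 × 1.5072 = 33.622 W.
P_in = P_out/η = 33.622/0.842 = 39.931 W.
I_p = P_in/V_p = 39.931/120 = 0.333 A.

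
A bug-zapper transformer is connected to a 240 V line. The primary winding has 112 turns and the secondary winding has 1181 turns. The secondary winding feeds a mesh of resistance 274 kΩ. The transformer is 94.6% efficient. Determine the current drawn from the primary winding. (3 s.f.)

I_p ≈ 0.103 A

V_s = 240 × 1181/112 = 2530.7 V.
I_s = V_s/R = 2530.7/274000 = 0.0092362 A.
P_out = V_s I_s = 2530.7 × 0.0092362 = 23.374 W.
P_in = P_out/η = 23.374/0.946 = 24.708 W.
I_p = P_in/V_p = 24.708/240 = 0.103 A.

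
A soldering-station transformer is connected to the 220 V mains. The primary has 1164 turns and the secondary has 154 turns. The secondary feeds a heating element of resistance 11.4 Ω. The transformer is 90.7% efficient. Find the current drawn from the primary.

V_s = 220 × 154/1164 = 29.107 V.
I_s = V_s/R = 29.107/11.4 = 2.5532 A.
P_out = V_s I_s = 29.107 × 2.5532 = 74.315 W.
P_in = P_out/η = 74.315/0.907 = 81.935 W.
I_p = P_in/V_p = 81.935/220 = 0.372 A.

I_p ≈ 0.372 A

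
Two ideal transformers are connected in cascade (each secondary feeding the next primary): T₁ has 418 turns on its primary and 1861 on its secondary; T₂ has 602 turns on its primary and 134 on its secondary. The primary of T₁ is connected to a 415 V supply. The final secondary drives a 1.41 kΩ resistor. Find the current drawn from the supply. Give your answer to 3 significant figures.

I_supply ≈ 0.289 A

After T₁: V = 415.00 × 1861/418 = 1847.6 V.
After T₂: V = 1847.6 × 134/602 = 411.27 V.
I_load = 411.27/1410 = 0.29168 A, so P_out = 411.27 × 0.29168 = 119.96 W.
All ideal ⇒ P_in = P_out, so I_supply = 119.96/415 = 0.289 A.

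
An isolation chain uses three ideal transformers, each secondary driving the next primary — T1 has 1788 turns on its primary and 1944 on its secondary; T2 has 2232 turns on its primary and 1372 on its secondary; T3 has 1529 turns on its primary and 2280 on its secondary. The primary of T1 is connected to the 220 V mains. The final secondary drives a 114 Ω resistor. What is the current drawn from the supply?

Secondary of T1: V = 220.00 × 1944/1788 = 239.19 V.
Secondary of T2: V = 239.19 × 1372/2232 = 147.03 V.
Secondary of T3: V = 147.03 × 2280/1529 = 219.25 V.
I_load = 219.25/114 = 1.9232 A, so P_out = 219.25 × 1.9232 = 421.67 W.
All ideal ⇒ P_in = P_out, so I_supply = 421.67/220 = 1.92 A.

I_supply ≈ 1.92 A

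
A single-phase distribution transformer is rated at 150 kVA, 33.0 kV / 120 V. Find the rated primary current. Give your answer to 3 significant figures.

I_p = S/V_p = 150000/33000 = 4.55 A.

I_p ≈ 4.55 A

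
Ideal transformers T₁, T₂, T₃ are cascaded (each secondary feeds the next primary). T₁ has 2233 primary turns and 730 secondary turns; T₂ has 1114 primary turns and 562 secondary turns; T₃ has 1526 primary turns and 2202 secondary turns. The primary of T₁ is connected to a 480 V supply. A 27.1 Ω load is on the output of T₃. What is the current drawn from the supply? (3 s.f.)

I_supply ≈ 1.00 A

After T₁: V = 480.00 × 730/2233 = 156.92 V.
After T₂: V = 156.92 × 562/1114 = 79.164 V.
After T₃: V = 79.164 × 2202/1526 = 114.23 V.
I_load = 114.23/27.1 = 4.2152 A, so P_out = 114.23 × 4.2152 = 481.51 W.
All ideal ⇒ P_in = P_out, so I_supply = 481.51/480 = 1.00 A.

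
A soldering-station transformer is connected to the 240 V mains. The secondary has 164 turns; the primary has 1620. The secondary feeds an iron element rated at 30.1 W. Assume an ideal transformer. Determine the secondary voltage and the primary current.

V_s ≈ 24.3 V, I_p ≈ 0.125 A

V_s = V_p × N_s/N_p = 240 × 164/1620 = 24.296 V.
I_s = P/V_s = 30.1/24.296 = 1.2389 A.
I_p = I_s × N_s/N_p = 1.2389 × 164/1620 = 0.125 A.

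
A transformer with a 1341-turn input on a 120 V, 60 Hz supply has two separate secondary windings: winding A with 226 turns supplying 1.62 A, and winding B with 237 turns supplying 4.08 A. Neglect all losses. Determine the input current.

V_A = 120 × 226/1341 = 20.224 V; V_B = 120 × 237/1341 = 21.208 V.
P_out = V_A I_A + V_B I_B = 20.224×1.62 + 21.208×4.08 = 32.762 + 86.529 = 119.29 W.
Ideal ⇒ P_in = P_out, so I_in = P_out/V_in = 119.29/120 = 0.994 A.

I_in ≈ 0.994 A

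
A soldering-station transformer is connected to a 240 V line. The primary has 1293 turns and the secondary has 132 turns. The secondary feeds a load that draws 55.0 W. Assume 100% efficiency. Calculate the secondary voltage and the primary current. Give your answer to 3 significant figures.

V_s = V_p × N_s/N_p = 240 × 132/1293 = 24.501 V.
I_s = P/V_s = 55.0/24.501 = 2.2448 A.
I_p = I_s × N_s/N_p = 2.2448 × 132/1293 = 0.229 A.

V_s ≈ 24.5 V, I_p ≈ 0.229 A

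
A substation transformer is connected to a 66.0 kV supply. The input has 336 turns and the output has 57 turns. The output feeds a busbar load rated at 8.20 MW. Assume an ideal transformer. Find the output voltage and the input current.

V_out ≈ 11200 V, I_in ≈ 124 A

V_out = V_in × N_out/N_in = 66000 × 57/336 = 11196 V.
I_out = P/V_out = 8.20×10^6/11196 = 732.38 A.
I_in = I_out × N_out/N_in = 732.38 × 57/336 = 124 A.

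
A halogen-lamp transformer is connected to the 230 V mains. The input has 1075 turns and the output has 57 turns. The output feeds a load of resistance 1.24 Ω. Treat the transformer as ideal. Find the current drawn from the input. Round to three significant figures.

I_in ≈ 0.521 A

V_out = V_in × N_out/N_in = 230 × 57/1075 = 12.195 V.
I_out = V_out/R = 12.195/1.24 = 9.8350 A.
For an ideal transformer I_in N_in = I_out N_out, so I_in = 9.8350 × 57/1075 = 0.521 A.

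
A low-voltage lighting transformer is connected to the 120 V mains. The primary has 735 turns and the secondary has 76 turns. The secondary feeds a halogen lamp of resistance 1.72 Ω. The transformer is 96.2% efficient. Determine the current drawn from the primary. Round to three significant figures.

V_s = 120 × 76/735 = 12.408 V.
I_s = V_s/R = 12.408/1.72 = 7.2140 A.
P_out = V_s I_s = 12.408 × 7.2140 = 89.513 W.
P_in = P_out/η = 89.513/0.962 = 93.049 W.
I_p = P_in/V_p = 93.049/120 = 0.775 A.

I_p ≈ 0.775 A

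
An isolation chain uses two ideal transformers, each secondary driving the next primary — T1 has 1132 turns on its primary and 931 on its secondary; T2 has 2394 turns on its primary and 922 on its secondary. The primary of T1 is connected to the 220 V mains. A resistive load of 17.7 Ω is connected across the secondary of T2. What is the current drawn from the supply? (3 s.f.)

I_supply ≈ 1.25 A

Secondary of T1: V = 220.00 × 931/1132 = 180.94 V.
Secondary of T2: V = 180.94 × 922/2394 = 69.684 V.
I_load = 69.684/17.7 = 3.9369 A, so P_out = 69.684 × 3.9369 = 274.34 W.
All ideal ⇒ P_in = P_out, so I_supply = 274.34/220 = 1.25 A.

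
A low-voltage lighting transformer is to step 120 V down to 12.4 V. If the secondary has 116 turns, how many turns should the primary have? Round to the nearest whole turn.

N_p/N_s = V_p/V_s, so N_p = 116 × 120/12.4 = 1122.6 ≈ 1123 turns.

N_p = 1123 turns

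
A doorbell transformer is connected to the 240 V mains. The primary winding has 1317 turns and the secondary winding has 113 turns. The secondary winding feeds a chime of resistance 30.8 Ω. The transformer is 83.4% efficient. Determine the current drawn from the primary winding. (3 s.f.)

V_s = 240 × 113/1317 = 20.592 V.
I_s = V_s/R = 20.592/30.8 = 0.66858 A.
P_out = V_s I_s = 20.592 × 0.66858 = 13.768 W.
P_in = P_out/η = 13.768/0.834 = 16.508 W.
I_p = P_in/V_p = 16.508/240 = 0.0688 A.

I_p ≈ 0.0688 A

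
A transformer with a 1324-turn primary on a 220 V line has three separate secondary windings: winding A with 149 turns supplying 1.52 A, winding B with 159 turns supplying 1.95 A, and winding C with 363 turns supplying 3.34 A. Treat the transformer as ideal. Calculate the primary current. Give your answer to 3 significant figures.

V_A = 220 × 149/1324 = 24.758 V; V_B = 220 × 159/1324 = 26.420 V; V_C = 220 × 363/1324 = 60.317 V.
P_out = V_A I_A + V_B I_B + V_C I_C = 24.758×1.52 + 26.420×1.95 + 60.317×3.34 = 37.633 + 51.519 + 201.46 = 290.61 W.
Ideal ⇒ P_in = P_out, so I_p = P_out/V_p = 290.61/220 = 1.32 A.

I_p ≈ 1.32 A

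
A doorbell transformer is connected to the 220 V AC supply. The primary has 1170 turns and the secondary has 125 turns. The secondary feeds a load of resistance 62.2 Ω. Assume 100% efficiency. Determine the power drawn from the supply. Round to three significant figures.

P ≈ 8.88 W

V_s = V_p × N_s/N_p = 220 × 125/1170 = 23.504 V.
I_s = V_s/R = 23.504/62.2 = 0.37788 A.
I_p = I_s × N_s/N_p = 0.37788 × 125/1170 = 0.040372 A.
P = V_p I_p = 220 × 0.040372 = 8.88 W.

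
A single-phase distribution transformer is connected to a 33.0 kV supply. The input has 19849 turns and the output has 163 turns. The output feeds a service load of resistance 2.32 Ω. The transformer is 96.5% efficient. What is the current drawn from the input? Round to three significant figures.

V_out = 33000 × 163/19849 = 271.00 V.
I_out = V_out/R = 271.00/2.32 = 116.81 A.
P_out = V_out I_out = 271.00 × 116.81 = 31655 W.
P_in = P_out/η = 31655/0.965 = 32803 W.
I_in = P_in/V_in = 32803/33000 = 0.994 A.

I_in ≈ 0.994 A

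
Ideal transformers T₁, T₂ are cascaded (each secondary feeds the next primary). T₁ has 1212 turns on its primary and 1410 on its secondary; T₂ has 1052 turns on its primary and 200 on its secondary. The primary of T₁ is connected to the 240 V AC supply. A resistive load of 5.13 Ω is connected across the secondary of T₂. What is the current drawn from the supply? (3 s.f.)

After T₁: V = 240.00 × 1410/1212 = 279.21 V.
After T₂: V = 279.21 × 200/1052 = 53.081 V.
I_load = 53.081/5.13 = 10.347 A, so P_out = 53.081 × 10.347 = 549.25 W.
All ideal ⇒ P_in = P_out, so I_supply = 549.25/240 = 2.29 A.

I_supply ≈ 2.29 A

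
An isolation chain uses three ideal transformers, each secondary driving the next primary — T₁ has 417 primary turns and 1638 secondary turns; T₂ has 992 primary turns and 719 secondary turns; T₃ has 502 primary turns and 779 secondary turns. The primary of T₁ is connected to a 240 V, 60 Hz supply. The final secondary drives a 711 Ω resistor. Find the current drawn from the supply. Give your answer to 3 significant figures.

Secondary of T₁: V = 240.00 × 1638/417 = 942.73 V.
Secondary of T₂: V = 942.73 × 719/992 = 683.29 V.
Secondary of T₃: V = 683.29 × 779/502 = 1060.3 V.
I_load = 1060.3/711 = 1.4913 A, so P_out = 1060.3 × 1.4913 = 1581.3 W.
All ideal ⇒ P_in = P_out, so I_supply = 1581.3/240 = 6.59 A.

I_supply ≈ 6.59 A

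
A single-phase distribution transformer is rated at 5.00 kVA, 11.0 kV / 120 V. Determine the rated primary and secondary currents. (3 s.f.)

I_p ≈ 0.455 A, I_s ≈ 41.7 A

I_p = S/V_p = 5000/11000 = 0.455 A.
I_s = S/V_s = 5000/120 = 41.7 A.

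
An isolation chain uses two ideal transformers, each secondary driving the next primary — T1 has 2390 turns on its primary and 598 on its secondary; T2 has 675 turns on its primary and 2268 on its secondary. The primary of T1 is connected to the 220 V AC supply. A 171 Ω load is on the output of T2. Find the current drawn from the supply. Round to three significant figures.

I_supply ≈ 0.909 A

Secondary of T1: V = 220.00 × 598/2390 = 55.046 V.
Secondary of T2: V = 55.046 × 2268/675 = 184.95 V.
I_load = 184.95/171 = 1.0816 A, so P_out = 184.95 × 1.0816 = 200.05 W.
All ideal ⇒ P_in = P_out, so I_supply = 200.05/220 = 0.909 A.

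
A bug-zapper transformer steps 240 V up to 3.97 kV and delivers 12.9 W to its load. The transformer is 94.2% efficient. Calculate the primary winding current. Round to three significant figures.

P_in = P_out/η = 12.9/0.942 = 13.694 W.
I_p = P_in/V_p = 13.694/240 = 0.0571 A.

I_p ≈ 0.0571 A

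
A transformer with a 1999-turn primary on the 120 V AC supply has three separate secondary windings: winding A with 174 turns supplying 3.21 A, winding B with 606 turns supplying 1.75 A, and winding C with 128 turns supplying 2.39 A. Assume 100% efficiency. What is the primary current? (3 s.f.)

V_A = 120 × 174/1999 = 10.445 V; V_B = 120 × 606/1999 = 36.378 V; V_C = 120 × 128/1999 = 7.6838 V.
P_out = V_A I_A + V_B I_B + V_C I_C = 10.445×3.21 + 36.378×1.75 + 7.6838×2.39 = 33.529 + 63.662 + 18.364 = 115.56 W.
Ideal ⇒ P_in = P_out, so I_p = P_out/V_p = 115.56/120 = 0.963 A.

I_p ≈ 0.963 A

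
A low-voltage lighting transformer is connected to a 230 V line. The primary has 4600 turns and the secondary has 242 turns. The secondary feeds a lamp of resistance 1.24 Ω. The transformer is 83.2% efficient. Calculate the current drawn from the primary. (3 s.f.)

I_p ≈ 0.617 A

V_s = 230 × 242/4600 = 12.100 V.
I_s = V_s/R = 12.100/1.24 = 9.7581 A.
P_out = V_s I_s = 12.100 × 9.7581 = 118.07 W.
P_in = P_out/η = 118.07/0.832 = 141.91 W.
I_p = P_in/V_p = 141.91/230 = 0.617 A.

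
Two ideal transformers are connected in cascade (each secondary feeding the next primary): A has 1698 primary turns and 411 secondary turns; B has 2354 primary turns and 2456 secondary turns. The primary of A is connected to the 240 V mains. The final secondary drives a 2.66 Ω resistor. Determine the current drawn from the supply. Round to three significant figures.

After A: V = 240.00 × 411/1698 = 58.092 V.
After B: V = 58.092 × 2456/2354 = 60.609 V.
I_load = 60.609/2.66 = 22.785 A, so P_out = 60.609 × 22.785 = 1381.0 W.
All ideal ⇒ P_in = P_out, so I_supply = 1381.0/240 = 5.75 A.

I_supply ≈ 5.75 A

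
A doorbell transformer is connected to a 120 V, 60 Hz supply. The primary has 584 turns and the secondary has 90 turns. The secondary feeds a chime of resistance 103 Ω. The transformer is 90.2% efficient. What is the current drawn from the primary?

V_s = 120 × 90/584 = 18.493 V.
I_s = V_s/R = 18.493/103 = 0.17955 A.
P_out = V_s I_s = 18.493 × 0.17955 = 3.3204 W.
P_in = P_out/η = 3.3204/0.902 = 3.6811 W.
I_p = P_in/V_p = 3.6811/120 = 0.0307 A.

I_p ≈ 0.0307 A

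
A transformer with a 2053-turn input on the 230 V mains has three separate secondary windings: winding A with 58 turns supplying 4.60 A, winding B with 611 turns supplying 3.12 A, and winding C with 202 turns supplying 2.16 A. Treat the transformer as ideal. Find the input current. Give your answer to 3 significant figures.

I_in ≈ 1.27 A

V_A = 230 × 58/2053 = 6.4978 V; V_B = 230 × 611/2053 = 68.451 V; V_C = 230 × 202/2053 = 22.630 V.
P_out = V_A I_A + V_B I_B + V_C I_C = 6.4978×4.60 + 68.451×3.12 + 22.630×2.16 = 29.890 + 213.57 + 48.881 = 292.34 W.
Ideal ⇒ P_in = P_out, so I_in = P_out/V_in = 292.34/230 = 1.27 A.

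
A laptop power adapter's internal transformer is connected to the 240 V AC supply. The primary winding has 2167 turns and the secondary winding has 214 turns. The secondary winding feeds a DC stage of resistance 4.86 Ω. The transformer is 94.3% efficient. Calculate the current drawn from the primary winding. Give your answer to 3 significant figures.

V_s = 240 × 214/2167 = 23.701 V.
I_s = V_s/R = 23.701/4.86 = 4.8767 A.
P_out = V_s I_s = 23.701 × 4.8767 = 115.58 W.
P_in = P_out/η = 115.58/0.943 = 122.57 W.
I_p = P_in/V_p = 122.57/240 = 0.511 A.

I_p ≈ 0.511 A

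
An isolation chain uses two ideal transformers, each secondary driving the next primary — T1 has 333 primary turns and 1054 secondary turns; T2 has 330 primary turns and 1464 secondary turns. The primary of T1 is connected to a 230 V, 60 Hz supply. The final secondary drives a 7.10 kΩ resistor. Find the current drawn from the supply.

I_supply ≈ 6.39 A

Secondary of T1: V = 230.00 × 1054/333 = 727.99 V.
Secondary of T2: V = 727.99 × 1464/330 = 3229.6 V.
I_load = 3229.6/7100 = 0.45488 A, so P_out = 3229.6 × 0.45488 = 1469.1 W.
All ideal ⇒ P_in = P_out, so I_supply = 1469.1/230 = 6.39 A.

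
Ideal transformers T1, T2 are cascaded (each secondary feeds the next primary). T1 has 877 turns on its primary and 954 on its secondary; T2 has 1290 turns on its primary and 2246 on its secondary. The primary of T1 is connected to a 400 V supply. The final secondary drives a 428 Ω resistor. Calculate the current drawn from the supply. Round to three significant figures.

Secondary of T1: V = 400.00 × 954/877 = 435.12 V.
Secondary of T2: V = 435.12 × 2246/1290 = 757.58 V.
I_load = 757.58/428 = 1.7700 A, so P_out = 757.58 × 1.7700 = 1341.0 W.
All ideal ⇒ P_in = P_out, so I_supply = 1341.0/400 = 3.35 A.

I_supply ≈ 3.35 A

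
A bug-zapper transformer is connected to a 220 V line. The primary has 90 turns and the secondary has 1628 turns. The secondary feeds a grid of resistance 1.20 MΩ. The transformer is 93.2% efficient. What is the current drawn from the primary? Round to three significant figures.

I_p ≈ 0.0644 A

V_s = 220 × 1628/90 = 3979.6 V.
I_s = V_s/R = 3979.6/(1.20×10^6) = 0.0033163 A.
P_out = V_s I_s = 3979.6 × 0.0033163 = 13.197 W.
P_in = P_out/η = 13.197/0.932 = 14.160 W.
I_p = P_in/V_p = 14.160/220 = 0.0644 A.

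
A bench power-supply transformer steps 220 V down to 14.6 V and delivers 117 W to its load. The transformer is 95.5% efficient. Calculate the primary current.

P_in = P_out/η = 117/0.955 = 122.51 W.
I_p = P_in/V_p = 122.51/220 = 0.557 A.

I_p ≈ 0.557 A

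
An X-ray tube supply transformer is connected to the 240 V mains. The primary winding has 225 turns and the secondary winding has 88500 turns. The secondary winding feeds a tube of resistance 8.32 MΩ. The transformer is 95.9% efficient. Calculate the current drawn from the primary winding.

V_s = 240 × 88500/225 = 94400 V.
I_s = V_s/R = 94400/(8.32×10^6) = 0.011346 A.
P_out = V_s I_s = 94400 × 0.011346 = 1071.1 W.
P_in = P_out/η = 1071.1/0.959 = 1116.9 W.
I_p = P_in/V_p = 1116.9/240 = 4.65 A.

I_p ≈ 4.65 A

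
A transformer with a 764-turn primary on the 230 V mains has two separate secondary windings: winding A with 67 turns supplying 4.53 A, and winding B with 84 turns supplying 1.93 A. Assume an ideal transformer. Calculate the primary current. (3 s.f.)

V_A = 230 × 67/764 = 20.170 V; V_B = 230 × 84/764 = 25.288 V.
P_out = V_A I_A + V_B I_B = 20.170×4.53 + 25.288×1.93 = 91.371 + 48.806 = 140.18 W.
Ideal ⇒ P_in = P_out, so I_p = P_out/V_p = 140.18/230 = 0.609 A.

I_p ≈ 0.609 A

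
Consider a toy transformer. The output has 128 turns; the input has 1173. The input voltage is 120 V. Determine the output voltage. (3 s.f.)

V_out/V_in = N_out/N_in, so V_out = 120 × 128/1173 = 13.1 V.

V_out ≈ 13.1 V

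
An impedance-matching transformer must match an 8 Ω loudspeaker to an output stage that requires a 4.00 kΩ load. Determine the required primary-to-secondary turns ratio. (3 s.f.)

N_p/N_s ≈ 22.4

Z_p/Z_s = (N_p/N_s)², so N_p/N_s = √(4000/8) = √500 = 22.4.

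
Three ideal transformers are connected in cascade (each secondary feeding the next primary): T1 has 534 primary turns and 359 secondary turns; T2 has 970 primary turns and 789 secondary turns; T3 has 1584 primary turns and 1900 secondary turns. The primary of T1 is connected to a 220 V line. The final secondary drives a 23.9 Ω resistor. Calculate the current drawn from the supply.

I_supply ≈ 3.96 A

After T1: V = 220.00 × 359/534 = 147.90 V.
After T2: V = 147.90 × 789/970 = 120.30 V.
After T3: V = 120.30 × 1900/1584 = 144.30 V.
I_load = 144.30/23.9 = 6.0378 A, so P_out = 144.30 × 6.0378 = 871.29 W.
All ideal ⇒ P_in = P_out, so I_supply = 871.29/220 = 3.96 A.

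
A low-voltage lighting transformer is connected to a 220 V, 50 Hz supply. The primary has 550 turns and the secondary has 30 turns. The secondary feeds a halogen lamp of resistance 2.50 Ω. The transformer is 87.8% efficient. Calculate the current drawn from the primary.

V_s = 220 × 30/550 = 12.000 V.
I_s = V_s/R = 12.000/2.50 = 4.8000 A.
P_out = V_s I_s = 12.000 × 4.8000 = 57.600 W.
P_in = P_out/η = 57.600/0.878 = 65.604 W.
I_p = P_in/V_p = 65.604/220 = 0.298 A.

I_p ≈ 0.298 A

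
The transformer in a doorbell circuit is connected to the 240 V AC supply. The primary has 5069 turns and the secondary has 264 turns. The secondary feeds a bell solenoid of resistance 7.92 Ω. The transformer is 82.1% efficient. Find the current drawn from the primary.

V_s = 240 × 264/5069 = 12.500 V.
I_s = V_s/R = 12.500/7.92 = 1.5782 A.
P_out = V_s I_s = 12.500 × 1.5782 = 19.727 W.
P_in = P_out/η = 19.727/0.821 = 24.028 W.
I_p = P_in/V_p = 24.028/240 = 0.100 A.

I_p ≈ 0.100 A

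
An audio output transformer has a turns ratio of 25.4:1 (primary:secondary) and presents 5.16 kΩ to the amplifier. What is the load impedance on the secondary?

Z_s = Z_p/(N_p/N_s)² = 5160/25.4² = 8.00 Ω.

Z_s ≈ 8.00 Ω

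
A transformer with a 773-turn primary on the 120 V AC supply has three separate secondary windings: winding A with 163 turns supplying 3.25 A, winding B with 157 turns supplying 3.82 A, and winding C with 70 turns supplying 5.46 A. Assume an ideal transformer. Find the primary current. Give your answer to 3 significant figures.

V_A = 120 × 163/773 = 25.304 V; V_B = 120 × 157/773 = 24.373 V; V_C = 120 × 70/773 = 10.867 V.
P_out = V_A I_A + V_B I_B + V_C I_C = 25.304×3.25 + 24.373×3.82 + 10.867×5.46 = 82.238 + 93.103 + 59.332 = 234.67 W.
Ideal ⇒ P_in = P_out, so I_p = P_out/V_p = 234.67/120 = 1.96 A.

I_p ≈ 1.96 A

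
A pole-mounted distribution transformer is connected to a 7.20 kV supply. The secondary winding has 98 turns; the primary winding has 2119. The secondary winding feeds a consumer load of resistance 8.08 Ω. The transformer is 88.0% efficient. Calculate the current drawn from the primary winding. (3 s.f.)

V_s = 7200 × 98/2119 = 332.99 V.
I_s = V_s/R = 332.99/8.08 = 41.211 A.
P_out = V_s I_s = 332.99 × 41.211 = 13723 W.
P_in = P_out/η = 13723/0.880 = 15594 W.
I_p = P_in/V_p = 15594/7200 = 2.17 A.

I_p ≈ 2.17 A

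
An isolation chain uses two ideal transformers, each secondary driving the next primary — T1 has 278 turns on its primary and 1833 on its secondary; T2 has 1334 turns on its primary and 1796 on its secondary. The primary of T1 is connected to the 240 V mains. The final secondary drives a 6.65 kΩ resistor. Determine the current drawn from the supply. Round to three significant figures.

I_supply ≈ 2.84 A

After T1: V = 240.00 × 1833/278 = 1582.4 V.
After T2: V = 1582.4 × 1796/1334 = 2130.5 V.
I_load = 2130.5/6650 = 0.32037 A, so P_out = 2130.5 × 0.32037 = 682.55 W.
All ideal ⇒ P_in = P_out, so I_supply = 682.55/240 = 2.84 A.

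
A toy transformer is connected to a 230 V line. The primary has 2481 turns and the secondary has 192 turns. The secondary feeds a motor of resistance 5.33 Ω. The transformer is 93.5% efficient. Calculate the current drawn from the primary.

I_p ≈ 0.276 A

V_s = 230 × 192/2481 = 17.799 V.
I_s = V_s/R = 17.799/5.33 = 3.3395 A.
P_out = V_s I_s = 17.799 × 3.3395 = 59.440 W.
P_in = P_out/η = 59.440/0.935 = 63.572 W.
I_p = P_in/V_p = 63.572/230 = 0.276 A.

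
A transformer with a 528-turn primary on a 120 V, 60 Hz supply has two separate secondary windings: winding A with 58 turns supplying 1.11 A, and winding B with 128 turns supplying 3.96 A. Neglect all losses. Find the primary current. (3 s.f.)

I_p ≈ 1.08 A

V_A = 120 × 58/528 = 13.182 V; V_B = 120 × 128/528 = 29.091 V.
P_out = V_A I_A + V_B I_B = 13.182×1.11 + 29.091×3.96 = 14.632 + 115.20 = 129.83 W.
Ideal ⇒ P_in = P_out, so I_p = P_out/V_p = 129.83/120 = 1.08 A.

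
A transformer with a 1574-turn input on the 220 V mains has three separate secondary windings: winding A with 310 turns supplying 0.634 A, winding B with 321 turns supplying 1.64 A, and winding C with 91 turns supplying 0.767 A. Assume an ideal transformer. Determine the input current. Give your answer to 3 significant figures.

I_in ≈ 0.504 A

V_A = 220 × 310/1574 = 43.329 V; V_B = 220 × 321/1574 = 44.867 V; V_C = 220 × 91/1574 = 12.719 V.
P_out = V_A I_A + V_B I_B + V_C I_C = 43.329×0.634 + 44.867×1.64 + 12.719×0.767 = 27.471 + 73.581 + 9.7556 = 110.81 W.
Ideal ⇒ P_in = P_out, so I_in = P_out/V_in = 110.81/220 = 0.504 A.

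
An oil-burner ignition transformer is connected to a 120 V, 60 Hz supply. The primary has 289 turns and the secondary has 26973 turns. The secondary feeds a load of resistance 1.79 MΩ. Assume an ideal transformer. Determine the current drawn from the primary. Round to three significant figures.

I_p ≈ 0.584 A

V_s = V_p × N_s/N_p = 120 × 26973/289 = 11200 V.
I_s = V_s/R = 11200/(1.79×10^6) = 0.0062569 A.
For an ideal transformer I_p N_p = I_s N_s, so I_p = 0.0062569 × 26973/289 = 0.584 A.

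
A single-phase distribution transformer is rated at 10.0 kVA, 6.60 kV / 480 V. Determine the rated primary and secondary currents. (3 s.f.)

I_p = S/V_p = 10000/6600 = 1.52 A.
I_s = S/V_s = 10000/480 = 20.8 A.

I_p ≈ 1.52 A, I_s ≈ 20.8 A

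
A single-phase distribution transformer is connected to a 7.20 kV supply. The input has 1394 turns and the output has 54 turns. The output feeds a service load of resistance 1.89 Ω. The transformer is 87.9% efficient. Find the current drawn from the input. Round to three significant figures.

I_in ≈ 6.50 A

V_out = 7200 × 54/1394 = 278.91 V.
I_out = V_out/R = 278.91/1.89 = 147.57 A.
P_out = V_out I_out = 278.91 × 147.57 = 41159 W.
P_in = P_out/η = 41159/0.879 = 46825 W.
I_in = P_in/V_in = 46825/7200 = 6.50 A.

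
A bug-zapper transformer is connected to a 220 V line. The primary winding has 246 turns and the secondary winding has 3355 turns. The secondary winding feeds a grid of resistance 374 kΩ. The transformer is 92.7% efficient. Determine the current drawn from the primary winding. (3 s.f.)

V_s = 220 × 3355/246 = 3000.4 V.
I_s = V_s/R = 3000.4/374000 = 0.0080225 A.
P_out = V_s I_s = 3000.4 × 0.0080225 = 24.071 W.
P_in = P_out/η = 24.071/0.927 = 25.966 W.
I_p = P_in/V_p = 25.966/220 = 0.118 A.

I_p ≈ 0.118 A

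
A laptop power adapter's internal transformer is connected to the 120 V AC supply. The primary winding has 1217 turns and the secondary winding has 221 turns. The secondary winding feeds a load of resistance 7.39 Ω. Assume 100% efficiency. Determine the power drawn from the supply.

P ≈ 64.3 W

V_s = V_p × N_s/N_p = 120 × 221/1217 = 21.791 V.
I_s = V_s/R = 21.791/7.39 = 2.9488 A.
I_p = I_s × N_s/N_p = 2.9488 × 221/1217 = 0.53548 A.
P = V_p I_p = 120 × 0.53548 = 64.3 W.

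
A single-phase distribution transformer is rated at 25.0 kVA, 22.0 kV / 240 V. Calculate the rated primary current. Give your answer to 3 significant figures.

I_p ≈ 1.14 A

I_p = S/V_p = 25000/22000 = 1.14 A.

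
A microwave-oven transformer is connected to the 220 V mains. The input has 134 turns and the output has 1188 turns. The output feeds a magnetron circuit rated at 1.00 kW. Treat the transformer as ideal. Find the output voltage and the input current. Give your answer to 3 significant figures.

V_out ≈ 1950 V, I_in ≈ 4.55 A

V_out = V_in × N_out/N_in = 220 × 1188/134 = 1950.4 V.
I_out = P/V_out = 1000/1950.4 = 0.51270 A.
I_in = I_out × N_out/N_in = 0.51270 × 1188/134 = 4.55 A.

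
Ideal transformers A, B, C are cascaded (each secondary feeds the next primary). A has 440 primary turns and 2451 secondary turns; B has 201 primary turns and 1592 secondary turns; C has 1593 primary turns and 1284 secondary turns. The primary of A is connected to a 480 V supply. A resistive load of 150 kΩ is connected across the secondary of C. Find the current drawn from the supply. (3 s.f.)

After A: V = 480.00 × 2451/440 = 2673.8 V.
After B: V = 2673.8 × 1592/201 = 21178 V.
After C: V = 21178 × 1284/1593 = 17070 V.
I_load = 17070/150000 = 0.11380 A, so P_out = 17070 × 0.11380 = 1942.5 W.
All ideal ⇒ P_in = P_out, so I_supply = 1942.5/480 = 4.05 A.

I_supply ≈ 4.05 A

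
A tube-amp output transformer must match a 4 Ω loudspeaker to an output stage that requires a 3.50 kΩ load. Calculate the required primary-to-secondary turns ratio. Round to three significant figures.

N_p/N_s ≈ 29.6

Z_p/Z_s = (N_p/N_s)², so N_p/N_s = √(3500/4) = √875 = 29.6.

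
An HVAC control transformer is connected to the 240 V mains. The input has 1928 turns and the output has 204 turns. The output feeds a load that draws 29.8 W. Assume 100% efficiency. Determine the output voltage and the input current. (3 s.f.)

V_out = V_in × N_out/N_in = 240 × 204/1928 = 25.394 V.
I_out = P/V_out = 29.8/25.394 = 1.1735 A.
I_in = I_out × N_out/N_in = 1.1735 × 204/1928 = 0.124 A.

V_out ≈ 25.4 V, I_in ≈ 0.124 A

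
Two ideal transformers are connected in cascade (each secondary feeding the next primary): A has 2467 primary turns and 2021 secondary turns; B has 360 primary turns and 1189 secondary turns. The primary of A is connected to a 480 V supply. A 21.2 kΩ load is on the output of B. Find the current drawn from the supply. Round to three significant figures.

I_supply ≈ 0.166 A

After A: V = 480.00 × 2021/2467 = 393.22 V.
After B: V = 393.22 × 1189/360 = 1298.7 V.
I_load = 1298.7/21200 = 0.061261 A, so P_out = 1298.7 × 0.061261 = 79.561 W.
All ideal ⇒ P_in = P_out, so I_supply = 79.561/480 = 0.166 A.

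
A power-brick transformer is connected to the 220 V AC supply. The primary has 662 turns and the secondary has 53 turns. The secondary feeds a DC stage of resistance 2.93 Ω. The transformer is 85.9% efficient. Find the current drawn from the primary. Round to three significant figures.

I_p ≈ 0.560 A

V_s = 220 × 53/662 = 17.613 V.
I_s = V_s/R = 17.613/2.93 = 6.0114 A.
P_out = V_s I_s = 17.613 × 6.0114 = 105.88 W.
P_in = P_out/η = 105.88/0.859 = 123.26 W.
I_p = P_in/V_p = 123.26/220 = 0.560 A.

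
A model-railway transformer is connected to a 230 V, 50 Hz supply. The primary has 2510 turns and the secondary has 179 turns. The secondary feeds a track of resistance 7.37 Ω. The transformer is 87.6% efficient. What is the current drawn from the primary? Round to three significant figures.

I_p ≈ 0.181 A

V_s = 230 × 179/2510 = 16.402 V.
I_s = V_s/R = 16.402/7.37 = 2.2256 A.
P_out = V_s I_s = 16.402 × 2.2256 = 36.505 W.
P_in = P_out/η = 36.505/0.876 = 41.672 W.
I_p = P_in/V_p = 41.672/230 = 0.181 A.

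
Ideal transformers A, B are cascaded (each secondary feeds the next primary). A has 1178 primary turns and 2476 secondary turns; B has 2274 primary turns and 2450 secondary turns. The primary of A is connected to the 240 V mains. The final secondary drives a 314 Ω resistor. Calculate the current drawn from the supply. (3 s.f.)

I_supply ≈ 3.92 A

Secondary of A: V = 240.00 × 2476/1178 = 504.45 V.
Secondary of B: V = 504.45 × 2450/2274 = 543.49 V.
I_load = 543.49/314 = 1.7309 A, so P_out = 543.49 × 1.7309 = 940.71 W.
All ideal ⇒ P_in = P_out, so I_supply = 940.71/240 = 3.92 A.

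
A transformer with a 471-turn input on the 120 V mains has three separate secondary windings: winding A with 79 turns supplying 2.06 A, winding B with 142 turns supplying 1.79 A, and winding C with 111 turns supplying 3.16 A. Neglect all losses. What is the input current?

V_A = 120 × 79/471 = 20.127 V; V_B = 120 × 142/471 = 36.178 V; V_C = 120 × 111/471 = 28.280 V.
P_out = V_A I_A + V_B I_B + V_C I_C = 20.127×2.06 + 36.178×1.79 + 28.280×3.16 = 41.462 + 64.759 + 89.366 = 195.59 W.
Ideal ⇒ P_in = P_out, so I_in = P_out/V_in = 195.59/120 = 1.63 A.

I_in ≈ 1.63 A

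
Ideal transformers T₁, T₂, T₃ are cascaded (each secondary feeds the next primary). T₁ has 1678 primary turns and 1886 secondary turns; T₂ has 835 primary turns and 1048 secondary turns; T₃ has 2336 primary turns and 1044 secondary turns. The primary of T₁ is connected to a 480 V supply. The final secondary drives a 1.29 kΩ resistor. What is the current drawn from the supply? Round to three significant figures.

I_supply ≈ 0.148 A

After T₁: V = 480.00 × 1886/1678 = 539.50 V.
After T₂: V = 539.50 × 1048/835 = 677.12 V.
After T₃: V = 677.12 × 1044/2336 = 302.62 V.
I_load = 302.62/1290 = 0.23459 A, so P_out = 302.62 × 0.23459 = 70.990 W.
All ideal ⇒ P_in = P_out, so I_supply = 70.990/480 = 0.148 A.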